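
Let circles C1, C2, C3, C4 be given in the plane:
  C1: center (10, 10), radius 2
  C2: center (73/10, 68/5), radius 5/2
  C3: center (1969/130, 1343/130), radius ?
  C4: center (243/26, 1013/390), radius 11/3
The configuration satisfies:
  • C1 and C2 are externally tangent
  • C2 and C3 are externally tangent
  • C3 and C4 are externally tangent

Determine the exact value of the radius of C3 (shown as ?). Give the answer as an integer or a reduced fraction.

1. [ext C2·C3]  r_C3² + 5r_C3 − 66 = 0  ⇒  r_C3 = 6 (r>0 drops 1)
2. [ext C3·C4]  r_C3² + (22/3)r_C3 − 80 = 0  ⇒  r_C3 = 6 (r>0 drops 1)

6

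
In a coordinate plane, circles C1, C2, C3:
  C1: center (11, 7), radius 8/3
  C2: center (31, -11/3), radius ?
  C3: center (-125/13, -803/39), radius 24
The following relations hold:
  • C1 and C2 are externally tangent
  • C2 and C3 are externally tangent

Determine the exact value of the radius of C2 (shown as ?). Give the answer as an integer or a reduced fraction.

20

1. [ext C1·C2]  r_C2² + (16/3)r_C2 − 1520/3 = 0  ⇒  r_C2 = 20 (r>0 drops 1)
2. [ext C2·C3]  r_C2² + 48r_C2 − 1360 = 0  ⇒  r_C2 = 20 (r>0 drops 1)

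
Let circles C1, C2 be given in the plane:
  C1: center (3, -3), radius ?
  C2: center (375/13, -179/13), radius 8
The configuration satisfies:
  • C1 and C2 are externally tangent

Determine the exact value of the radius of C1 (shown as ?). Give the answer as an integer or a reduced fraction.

20

1. [ext C1·C2]  r_C1² + 16r_C1 − 720 = 0  ⇒  r_C1 = 20 (r>0 drops 1)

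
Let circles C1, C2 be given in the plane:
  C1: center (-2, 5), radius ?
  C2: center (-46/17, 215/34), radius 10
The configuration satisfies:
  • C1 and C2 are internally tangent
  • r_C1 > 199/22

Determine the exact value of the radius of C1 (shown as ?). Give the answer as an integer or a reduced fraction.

23/2

1. [int C1,C2]  r_C1² − 20r_C1 + 391/4 = 0  ⇒  r_C1 = 17/2 or 23/2
2. given r_C1 > 199/22: keep 23/2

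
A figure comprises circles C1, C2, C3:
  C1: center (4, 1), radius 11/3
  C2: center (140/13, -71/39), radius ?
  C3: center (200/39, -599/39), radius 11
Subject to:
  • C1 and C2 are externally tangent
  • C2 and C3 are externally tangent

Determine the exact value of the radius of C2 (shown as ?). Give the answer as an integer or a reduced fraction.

11/3

1. [ext C1·C2]  r_C2² + (22/3)r_C2 − 121/3 = 0  ⇒  r_C2 = 11/3 (r>0 drops 1)
2. [ext C2·C3]  r_C2² + 22r_C2 − 847/9 = 0  ⇒  r_C2 = 11/3 (r>0 drops 1)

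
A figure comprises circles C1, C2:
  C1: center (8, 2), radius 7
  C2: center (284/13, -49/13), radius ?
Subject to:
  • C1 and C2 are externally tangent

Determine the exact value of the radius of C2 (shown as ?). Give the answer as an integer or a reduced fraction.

1. [ext C1·C2]  r_C2² + 14r_C2 − 176 = 0  ⇒  r_C2 = 8 (r>0 drops 1)

8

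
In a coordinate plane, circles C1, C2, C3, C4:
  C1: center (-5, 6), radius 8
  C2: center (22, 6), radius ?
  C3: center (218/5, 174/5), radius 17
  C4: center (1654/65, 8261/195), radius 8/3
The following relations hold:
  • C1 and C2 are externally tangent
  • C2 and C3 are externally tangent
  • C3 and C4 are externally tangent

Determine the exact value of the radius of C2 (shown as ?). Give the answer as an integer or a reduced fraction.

1. [ext C1·C2]  r_C2² + 16r_C2 − 665 = 0  ⇒  r_C2 = 19 (r>0 drops 1)
2. [ext C2·C3]  r_C2² + 34r_C2 − 1007 = 0  ⇒  r_C2 = 19 (r>0 drops 1)

19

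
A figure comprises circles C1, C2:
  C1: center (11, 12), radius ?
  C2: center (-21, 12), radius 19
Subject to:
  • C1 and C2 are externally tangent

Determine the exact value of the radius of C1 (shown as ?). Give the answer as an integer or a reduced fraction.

1. [ext C1·C2]  r_C1² + 38r_C1 − 663 = 0  ⇒  r_C1 = 13 (r>0 drops 1)

13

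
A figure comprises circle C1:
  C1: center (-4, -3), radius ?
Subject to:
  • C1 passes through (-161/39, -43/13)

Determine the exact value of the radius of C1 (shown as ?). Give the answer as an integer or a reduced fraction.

1. [C1∋P]  r_C1² − 1/9 = 0  ⇒  r_C1 = 1/3 (r>0 drops 1)

1/3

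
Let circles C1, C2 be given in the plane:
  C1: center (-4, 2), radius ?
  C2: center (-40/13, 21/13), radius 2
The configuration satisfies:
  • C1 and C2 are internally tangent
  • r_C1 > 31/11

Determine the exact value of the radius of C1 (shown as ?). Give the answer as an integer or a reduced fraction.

3

1. [int C1,C2]  r_C1² − 4r_C1 + 3 = 0  ⇒  r_C1 = 1 or 3
2. given r_C1 > 31/11: keep 3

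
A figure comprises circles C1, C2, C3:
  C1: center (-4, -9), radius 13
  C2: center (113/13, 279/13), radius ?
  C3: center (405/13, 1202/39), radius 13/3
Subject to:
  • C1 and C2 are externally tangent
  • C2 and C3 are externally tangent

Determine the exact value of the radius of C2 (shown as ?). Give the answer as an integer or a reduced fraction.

20

1. [ext C1·C2]  r_C2² + 26r_C2 − 920 = 0  ⇒  r_C2 = 20 (r>0 drops 1)
2. [ext C2·C3]  r_C2² + (26/3)r_C2 − 1720/3 = 0  ⇒  r_C2 = 20 (r>0 drops 1)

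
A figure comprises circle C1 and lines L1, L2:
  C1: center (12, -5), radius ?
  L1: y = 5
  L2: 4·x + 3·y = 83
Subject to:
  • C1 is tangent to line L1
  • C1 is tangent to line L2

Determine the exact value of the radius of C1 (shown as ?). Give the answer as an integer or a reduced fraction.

10

1. [C1‖L1]  r_C1² − 100 = 0  ⇒  r_C1 = 10 (r>0 drops 1)
2. [C1‖L2]  r_C1² − 100 = 0  ⇒  r_C1 = 10 (r>0 drops 1)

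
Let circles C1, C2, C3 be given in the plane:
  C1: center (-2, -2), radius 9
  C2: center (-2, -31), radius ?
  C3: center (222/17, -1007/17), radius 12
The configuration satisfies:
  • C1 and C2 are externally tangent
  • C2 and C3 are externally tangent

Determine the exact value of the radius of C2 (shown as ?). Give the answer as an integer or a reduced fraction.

20

1. [ext C1·C2]  r_C2² + 18r_C2 − 760 = 0  ⇒  r_C2 = 20 (r>0 drops 1)
2. [ext C2·C3]  r_C2² + 24r_C2 − 880 = 0  ⇒  r_C2 = 20 (r>0 drops 1)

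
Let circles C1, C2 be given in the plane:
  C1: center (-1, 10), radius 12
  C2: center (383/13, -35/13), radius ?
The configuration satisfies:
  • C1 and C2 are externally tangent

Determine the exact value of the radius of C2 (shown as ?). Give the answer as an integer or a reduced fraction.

1. [ext C1·C2]  r_C2² + 24r_C2 − 945 = 0  ⇒  r_C2 = 21 (r>0 drops 1)

21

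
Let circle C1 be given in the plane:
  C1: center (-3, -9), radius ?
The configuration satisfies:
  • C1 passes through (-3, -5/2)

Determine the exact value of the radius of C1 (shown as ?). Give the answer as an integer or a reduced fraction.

13/2

1. [C1∋P]  r_C1² − 169/4 = 0  ⇒  r_C1 = 13/2 (r>0 drops 1)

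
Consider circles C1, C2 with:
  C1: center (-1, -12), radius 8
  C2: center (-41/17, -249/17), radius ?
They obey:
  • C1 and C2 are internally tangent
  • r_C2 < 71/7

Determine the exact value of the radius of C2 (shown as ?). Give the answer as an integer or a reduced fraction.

5

1. [int C1,C2]  r_C2² − 16r_C2 + 55 = 0  ⇒  r_C2 = 5 or 11
2. given r_C2 < 71/7: keep 5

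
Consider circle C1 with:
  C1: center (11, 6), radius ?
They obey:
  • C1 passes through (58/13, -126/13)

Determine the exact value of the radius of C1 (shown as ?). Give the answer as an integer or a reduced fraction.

1. [C1∋P]  r_C1² − 289 = 0  ⇒  r_C1 = 17 (r>0 drops 1)

17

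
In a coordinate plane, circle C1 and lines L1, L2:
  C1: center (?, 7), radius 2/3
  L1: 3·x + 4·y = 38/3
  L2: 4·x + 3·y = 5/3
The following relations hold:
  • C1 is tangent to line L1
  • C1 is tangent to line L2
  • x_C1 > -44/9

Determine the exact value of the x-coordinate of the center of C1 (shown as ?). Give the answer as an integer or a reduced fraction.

-4

1. [C1‖L1]  x_C1² + (92/9)x_C1 + 224/9 = 0  ⇒  x_C1 = -56/9 or -4
2. [C1‖L2]  x_C1² + (29/3)x_C1 + 68/3 = 0  ⇒  x_C1 = -17/3 or -4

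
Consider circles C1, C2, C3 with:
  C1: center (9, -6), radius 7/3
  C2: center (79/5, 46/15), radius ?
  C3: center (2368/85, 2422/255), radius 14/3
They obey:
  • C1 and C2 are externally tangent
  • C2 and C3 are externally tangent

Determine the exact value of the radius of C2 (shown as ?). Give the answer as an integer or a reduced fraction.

1. [ext C1·C2]  r_C2² + (14/3)r_C2 − 123 = 0  ⇒  r_C2 = 9 (r>0 drops 1)
2. [ext C2·C3]  r_C2² + (28/3)r_C2 − 165 = 0  ⇒  r_C2 = 9 (r>0 drops 1)

9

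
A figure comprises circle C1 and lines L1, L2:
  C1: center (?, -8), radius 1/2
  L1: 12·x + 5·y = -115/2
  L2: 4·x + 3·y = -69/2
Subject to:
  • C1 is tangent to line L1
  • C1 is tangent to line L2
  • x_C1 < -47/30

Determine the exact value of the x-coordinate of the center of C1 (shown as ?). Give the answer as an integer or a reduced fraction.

1. [C1‖L1]  x_C1² + (35/12)x_C1 + 11/6 = 0  ⇒  x_C1 = -2 or -11/12
2. [C1‖L2]  x_C1² + (21/4)x_C1 + 13/2 = 0  ⇒  x_C1 = -13/4 or -2

-2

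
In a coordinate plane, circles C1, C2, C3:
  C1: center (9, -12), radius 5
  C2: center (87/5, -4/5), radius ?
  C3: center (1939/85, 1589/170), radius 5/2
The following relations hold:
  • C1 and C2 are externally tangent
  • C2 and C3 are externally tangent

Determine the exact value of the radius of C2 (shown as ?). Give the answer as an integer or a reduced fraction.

1. [ext C1·C2]  r_C2² + 10r_C2 − 171 = 0  ⇒  r_C2 = 9 (r>0 drops 1)
2. [ext C2·C3]  r_C2² + 5r_C2 − 126 = 0  ⇒  r_C2 = 9 (r>0 drops 1)

9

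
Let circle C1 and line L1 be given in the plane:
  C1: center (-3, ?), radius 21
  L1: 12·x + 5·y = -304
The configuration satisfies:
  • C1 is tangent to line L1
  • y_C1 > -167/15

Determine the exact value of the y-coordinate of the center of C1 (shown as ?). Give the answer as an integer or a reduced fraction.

1. [C1‖L1]  y_C1² + (536/5)y_C1 − 541/5 = 0  ⇒  y_C1 = -541/5 or 1
2. given y_C1 > -167/15: keep 1

1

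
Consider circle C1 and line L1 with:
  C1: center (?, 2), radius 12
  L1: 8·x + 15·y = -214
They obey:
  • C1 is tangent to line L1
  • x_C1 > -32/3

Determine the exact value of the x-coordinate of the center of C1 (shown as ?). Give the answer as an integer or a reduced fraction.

1. [C1‖L1]  x_C1² + 61x_C1 + 280 = 0  ⇒  x_C1 = -56 or -5
2. given x_C1 > -32/3: keep -5

-5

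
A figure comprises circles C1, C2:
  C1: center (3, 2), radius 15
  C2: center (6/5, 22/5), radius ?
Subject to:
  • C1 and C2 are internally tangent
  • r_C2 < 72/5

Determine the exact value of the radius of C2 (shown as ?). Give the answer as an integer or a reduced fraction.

1. [int C1,C2]  r_C2² − 30r_C2 + 216 = 0  ⇒  r_C2 = 12 or 18
2. given r_C2 < 72/5: keep 12

12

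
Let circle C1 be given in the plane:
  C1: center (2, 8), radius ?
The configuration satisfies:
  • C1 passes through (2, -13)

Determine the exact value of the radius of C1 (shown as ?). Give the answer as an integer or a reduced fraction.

1. [C1∋P]  r_C1² − 441 = 0  ⇒  r_C1 = 21 (r>0 drops 1)

21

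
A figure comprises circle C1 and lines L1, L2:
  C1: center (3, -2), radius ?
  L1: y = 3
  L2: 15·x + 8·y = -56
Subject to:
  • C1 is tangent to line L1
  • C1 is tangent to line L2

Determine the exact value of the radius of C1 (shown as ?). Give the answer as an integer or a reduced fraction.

1. [C1‖L1]  r_C1² − 25 = 0  ⇒  r_C1 = 5 (r>0 drops 1)
2. [C1‖L2]  r_C1² − 25 = 0  ⇒  r_C1 = 5 (r>0 drops 1)

5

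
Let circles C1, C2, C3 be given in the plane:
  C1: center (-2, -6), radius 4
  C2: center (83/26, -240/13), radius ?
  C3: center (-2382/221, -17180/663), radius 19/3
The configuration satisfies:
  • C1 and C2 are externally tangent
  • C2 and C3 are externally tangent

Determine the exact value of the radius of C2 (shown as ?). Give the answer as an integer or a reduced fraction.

19/2

1. [ext C1·C2]  r_C2² + 8r_C2 − 665/4 = 0  ⇒  r_C2 = 19/2 (r>0 drops 1)
2. [ext C2·C3]  r_C2² + (38/3)r_C2 − 2527/12 = 0  ⇒  r_C2 = 19/2 (r>0 drops 1)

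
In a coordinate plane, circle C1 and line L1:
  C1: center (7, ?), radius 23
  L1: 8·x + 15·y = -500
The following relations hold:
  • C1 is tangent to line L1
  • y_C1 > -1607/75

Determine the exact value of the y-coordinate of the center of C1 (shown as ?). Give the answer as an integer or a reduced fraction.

-11

1. [C1‖L1]  y_C1² + (1112/15)y_C1 + 10417/15 = 0  ⇒  y_C1 = -947/15 or -11
2. given y_C1 > -1607/75: keep -11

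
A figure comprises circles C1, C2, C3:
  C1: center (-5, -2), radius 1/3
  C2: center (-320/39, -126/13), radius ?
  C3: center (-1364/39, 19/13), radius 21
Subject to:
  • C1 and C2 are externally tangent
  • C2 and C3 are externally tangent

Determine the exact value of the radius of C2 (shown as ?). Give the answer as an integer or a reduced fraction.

8

1. [ext C1·C2]  r_C2² + (2/3)r_C2 − 208/3 = 0  ⇒  r_C2 = 8 (r>0 drops 1)
2. [ext C2·C3]  r_C2² + 42r_C2 − 400 = 0  ⇒  r_C2 = 8 (r>0 drops 1)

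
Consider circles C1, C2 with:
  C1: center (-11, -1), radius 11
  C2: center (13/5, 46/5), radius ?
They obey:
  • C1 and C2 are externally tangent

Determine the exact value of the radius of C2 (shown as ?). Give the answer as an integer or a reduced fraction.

1. [ext C1·C2]  r_C2² + 22r_C2 − 168 = 0  ⇒  r_C2 = 6 (r>0 drops 1)

6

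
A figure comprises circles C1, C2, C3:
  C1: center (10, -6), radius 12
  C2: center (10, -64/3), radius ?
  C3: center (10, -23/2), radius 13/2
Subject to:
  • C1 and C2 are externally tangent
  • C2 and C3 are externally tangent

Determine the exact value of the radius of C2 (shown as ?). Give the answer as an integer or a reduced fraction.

10/3

1. [ext C1·C2]  r_C2² + 24r_C2 − 820/9 = 0  ⇒  r_C2 = 10/3 (r>0 drops 1)
2. [ext C2·C3]  r_C2² + 13r_C2 − 490/9 = 0  ⇒  r_C2 = 10/3 (r>0 drops 1)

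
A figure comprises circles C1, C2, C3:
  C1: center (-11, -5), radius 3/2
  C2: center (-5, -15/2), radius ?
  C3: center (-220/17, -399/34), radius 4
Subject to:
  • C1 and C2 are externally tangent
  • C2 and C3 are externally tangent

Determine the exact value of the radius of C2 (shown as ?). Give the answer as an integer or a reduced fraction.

5

1. [ext C1·C2]  r_C2² + 3r_C2 − 40 = 0  ⇒  r_C2 = 5 (r>0 drops 1)
2. [ext C2·C3]  r_C2² + 8r_C2 − 65 = 0  ⇒  r_C2 = 5 (r>0 drops 1)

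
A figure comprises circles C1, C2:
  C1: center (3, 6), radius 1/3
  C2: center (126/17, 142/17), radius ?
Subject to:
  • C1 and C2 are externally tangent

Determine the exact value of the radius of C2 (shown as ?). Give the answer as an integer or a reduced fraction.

14/3

1. [ext C1·C2]  r_C2² + (2/3)r_C2 − 224/9 = 0  ⇒  r_C2 = 14/3 (r>0 drops 1)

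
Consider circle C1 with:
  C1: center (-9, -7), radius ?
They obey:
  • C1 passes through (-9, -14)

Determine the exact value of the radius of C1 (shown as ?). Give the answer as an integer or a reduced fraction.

7

1. [C1∋P]  r_C1² − 49 = 0  ⇒  r_C1 = 7 (r>0 drops 1)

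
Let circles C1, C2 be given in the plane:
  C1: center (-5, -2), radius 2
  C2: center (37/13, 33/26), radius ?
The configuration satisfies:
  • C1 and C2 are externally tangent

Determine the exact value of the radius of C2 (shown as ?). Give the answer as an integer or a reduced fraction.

1. [ext C1·C2]  r_C2² + 4r_C2 − 273/4 = 0  ⇒  r_C2 = 13/2 (r>0 drops 1)

13/2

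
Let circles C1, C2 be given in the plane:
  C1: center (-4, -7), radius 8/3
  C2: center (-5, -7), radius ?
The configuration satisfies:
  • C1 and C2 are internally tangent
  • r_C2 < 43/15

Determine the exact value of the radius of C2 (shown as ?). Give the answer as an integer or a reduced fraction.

1. [int C1,C2]  r_C2² − (16/3)r_C2 + 55/9 = 0  ⇒  r_C2 = 5/3 or 11/3
2. given r_C2 < 43/15: keep 5/3

5/3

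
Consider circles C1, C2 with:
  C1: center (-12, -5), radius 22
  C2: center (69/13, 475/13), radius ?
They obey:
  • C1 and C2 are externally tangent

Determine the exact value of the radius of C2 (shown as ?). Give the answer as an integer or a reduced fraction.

1. [ext C1·C2]  r_C2² + 44r_C2 − 1541 = 0  ⇒  r_C2 = 23 (r>0 drops 1)

23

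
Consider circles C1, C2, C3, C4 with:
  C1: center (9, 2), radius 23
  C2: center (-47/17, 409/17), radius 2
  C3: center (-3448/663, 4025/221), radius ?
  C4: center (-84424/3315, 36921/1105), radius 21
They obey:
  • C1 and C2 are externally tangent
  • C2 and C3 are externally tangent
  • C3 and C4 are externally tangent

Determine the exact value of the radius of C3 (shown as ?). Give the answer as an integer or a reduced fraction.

1. [ext C2·C3]  r_C3² + 4r_C3 − 325/9 = 0  ⇒  r_C3 = 13/3 (r>0 drops 1)
2. [ext C3·C4]  r_C3² + 42r_C3 − 1807/9 = 0  ⇒  r_C3 = 13/3 (r>0 drops 1)

13/3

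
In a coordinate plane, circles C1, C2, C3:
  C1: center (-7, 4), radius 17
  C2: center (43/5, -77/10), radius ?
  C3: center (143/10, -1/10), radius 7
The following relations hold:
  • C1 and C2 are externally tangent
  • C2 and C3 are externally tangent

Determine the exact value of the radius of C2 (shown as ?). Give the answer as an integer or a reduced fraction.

1. [ext C1·C2]  r_C2² + 34r_C2 − 365/4 = 0  ⇒  r_C2 = 5/2 (r>0 drops 1)
2. [ext C2·C3]  r_C2² + 14r_C2 − 165/4 = 0  ⇒  r_C2 = 5/2 (r>0 drops 1)

5/2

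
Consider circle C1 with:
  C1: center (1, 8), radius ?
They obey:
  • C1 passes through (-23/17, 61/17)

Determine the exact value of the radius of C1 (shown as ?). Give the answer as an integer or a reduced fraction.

5

1. [C1∋P]  r_C1² − 25 = 0  ⇒  r_C1 = 5 (r>0 drops 1)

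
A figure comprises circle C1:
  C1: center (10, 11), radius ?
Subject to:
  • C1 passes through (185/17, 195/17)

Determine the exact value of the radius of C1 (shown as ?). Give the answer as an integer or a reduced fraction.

1

1. [C1∋P]  r_C1² − 1 = 0  ⇒  r_C1 = 1 (r>0 drops 1)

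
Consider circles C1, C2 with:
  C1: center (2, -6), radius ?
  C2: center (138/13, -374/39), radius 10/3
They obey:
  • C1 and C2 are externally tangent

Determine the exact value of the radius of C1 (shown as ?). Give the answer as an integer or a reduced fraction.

6

1. [ext C1·C2]  r_C1² + (20/3)r_C1 − 76 = 0  ⇒  r_C1 = 6 (r>0 drops 1)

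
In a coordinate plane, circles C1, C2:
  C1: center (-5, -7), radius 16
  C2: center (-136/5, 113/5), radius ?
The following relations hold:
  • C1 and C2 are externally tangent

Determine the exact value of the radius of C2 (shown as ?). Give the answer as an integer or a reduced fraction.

1. [ext C1·C2]  r_C2² + 32r_C2 − 1113 = 0  ⇒  r_C2 = 21 (r>0 drops 1)

21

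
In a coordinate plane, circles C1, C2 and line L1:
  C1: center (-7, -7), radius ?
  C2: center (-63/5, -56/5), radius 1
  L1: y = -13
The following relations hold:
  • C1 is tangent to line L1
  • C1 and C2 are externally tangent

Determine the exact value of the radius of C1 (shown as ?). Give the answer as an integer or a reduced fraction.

6

1. [C1‖L1]  r_C1² − 36 = 0  ⇒  r_C1 = 6 (r>0 drops 1)
2. [ext C1·C2]  r_C1² + 2r_C1 − 48 = 0  ⇒  r_C1 = 6 (r>0 drops 1)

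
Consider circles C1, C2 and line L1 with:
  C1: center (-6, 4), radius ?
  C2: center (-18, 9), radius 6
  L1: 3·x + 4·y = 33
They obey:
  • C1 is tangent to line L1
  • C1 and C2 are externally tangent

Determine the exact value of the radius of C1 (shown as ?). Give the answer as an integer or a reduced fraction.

7

1. [C1‖L1]  r_C1² − 49 = 0  ⇒  r_C1 = 7 (r>0 drops 1)
2. [ext C1·C2]  r_C1² + 12r_C1 − 133 = 0  ⇒  r_C1 = 7 (r>0 drops 1)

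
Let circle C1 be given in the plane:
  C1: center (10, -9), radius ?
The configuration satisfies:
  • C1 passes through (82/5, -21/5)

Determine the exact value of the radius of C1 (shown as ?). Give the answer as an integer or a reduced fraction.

1. [C1∋P]  r_C1² − 64 = 0  ⇒  r_C1 = 8 (r>0 drops 1)

8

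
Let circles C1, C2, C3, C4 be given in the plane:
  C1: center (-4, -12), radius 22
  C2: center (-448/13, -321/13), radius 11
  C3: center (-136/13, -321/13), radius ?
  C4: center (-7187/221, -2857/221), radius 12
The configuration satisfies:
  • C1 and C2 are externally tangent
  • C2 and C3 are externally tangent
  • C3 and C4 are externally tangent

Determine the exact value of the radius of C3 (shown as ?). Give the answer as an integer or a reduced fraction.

13

1. [ext C2·C3]  r_C3² + 22r_C3 − 455 = 0  ⇒  r_C3 = 13 (r>0 drops 1)
2. [ext C3·C4]  r_C3² + 24r_C3 − 481 = 0  ⇒  r_C3 = 13 (r>0 drops 1)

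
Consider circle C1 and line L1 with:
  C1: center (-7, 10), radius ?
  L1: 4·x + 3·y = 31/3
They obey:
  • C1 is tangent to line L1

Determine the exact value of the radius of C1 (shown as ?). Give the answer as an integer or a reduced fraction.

5/3

1. [C1‖L1]  r_C1² − 25/9 = 0  ⇒  r_C1 = 5/3 (r>0 drops 1)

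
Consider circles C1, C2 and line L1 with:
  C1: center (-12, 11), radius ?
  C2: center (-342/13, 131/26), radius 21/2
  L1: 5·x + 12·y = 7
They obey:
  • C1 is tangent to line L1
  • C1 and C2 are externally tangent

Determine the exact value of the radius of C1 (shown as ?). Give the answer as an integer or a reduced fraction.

5

1. [C1‖L1]  r_C1² − 25 = 0  ⇒  r_C1 = 5 (r>0 drops 1)
2. [ext C1·C2]  r_C1² + 21r_C1 − 130 = 0  ⇒  r_C1 = 5 (r>0 drops 1)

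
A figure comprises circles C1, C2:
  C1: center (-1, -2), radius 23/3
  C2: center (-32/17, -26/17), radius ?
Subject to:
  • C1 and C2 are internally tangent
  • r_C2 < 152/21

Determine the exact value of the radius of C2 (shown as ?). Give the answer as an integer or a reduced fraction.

20/3

1. [int C1,C2]  r_C2² − (46/3)r_C2 + 520/9 = 0  ⇒  r_C2 = 20/3 or 26/3
2. given r_C2 < 152/21: keep 20/3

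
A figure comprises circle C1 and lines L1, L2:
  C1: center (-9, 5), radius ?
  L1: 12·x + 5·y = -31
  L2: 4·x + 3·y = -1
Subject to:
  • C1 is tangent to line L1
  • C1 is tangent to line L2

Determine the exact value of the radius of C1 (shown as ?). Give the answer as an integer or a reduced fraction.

4

1. [C1‖L1]  r_C1² − 16 = 0  ⇒  r_C1 = 4 (r>0 drops 1)
2. [C1‖L2]  r_C1² − 16 = 0  ⇒  r_C1 = 4 (r>0 drops 1)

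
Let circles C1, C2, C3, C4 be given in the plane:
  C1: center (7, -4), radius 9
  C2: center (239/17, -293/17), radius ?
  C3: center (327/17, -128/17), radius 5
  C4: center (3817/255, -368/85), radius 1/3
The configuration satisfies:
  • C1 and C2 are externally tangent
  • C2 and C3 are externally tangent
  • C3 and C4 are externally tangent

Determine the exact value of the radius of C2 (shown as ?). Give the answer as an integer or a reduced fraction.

1. [ext C1·C2]  r_C2² + 18r_C2 − 144 = 0  ⇒  r_C2 = 6 (r>0 drops 1)
2. [ext C2·C3]  r_C2² + 10r_C2 − 96 = 0  ⇒  r_C2 = 6 (r>0 drops 1)

6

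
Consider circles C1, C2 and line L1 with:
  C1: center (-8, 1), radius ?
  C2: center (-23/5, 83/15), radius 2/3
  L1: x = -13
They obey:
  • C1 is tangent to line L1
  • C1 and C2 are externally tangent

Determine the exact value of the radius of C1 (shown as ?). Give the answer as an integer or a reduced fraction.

5

1. [C1‖L1]  r_C1² − 25 = 0  ⇒  r_C1 = 5 (r>0 drops 1)
2. [ext C1·C2]  r_C1² + (4/3)r_C1 − 95/3 = 0  ⇒  r_C1 = 5 (r>0 drops 1)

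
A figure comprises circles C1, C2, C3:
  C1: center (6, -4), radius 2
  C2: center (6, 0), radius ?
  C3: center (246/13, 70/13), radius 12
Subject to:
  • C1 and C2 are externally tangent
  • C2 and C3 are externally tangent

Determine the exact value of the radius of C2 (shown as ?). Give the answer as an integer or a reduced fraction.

1. [ext C1·C2]  r_C2² + 4r_C2 − 12 = 0  ⇒  r_C2 = 2 (r>0 drops 1)
2. [ext C2·C3]  r_C2² + 24r_C2 − 52 = 0  ⇒  r_C2 = 2 (r>0 drops 1)

2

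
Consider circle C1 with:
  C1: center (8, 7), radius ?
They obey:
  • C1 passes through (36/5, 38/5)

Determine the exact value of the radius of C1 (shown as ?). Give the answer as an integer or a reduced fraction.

1. [C1∋P]  r_C1² − 1 = 0  ⇒  r_C1 = 1 (r>0 drops 1)

1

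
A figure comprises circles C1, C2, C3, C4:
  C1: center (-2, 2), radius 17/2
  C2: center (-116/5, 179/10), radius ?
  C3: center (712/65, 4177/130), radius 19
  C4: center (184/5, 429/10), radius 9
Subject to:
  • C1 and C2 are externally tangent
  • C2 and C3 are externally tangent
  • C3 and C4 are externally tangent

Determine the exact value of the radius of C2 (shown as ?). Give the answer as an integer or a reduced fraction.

18

1. [ext C1·C2]  r_C2² + 17r_C2 − 630 = 0  ⇒  r_C2 = 18 (r>0 drops 1)
2. [ext C2·C3]  r_C2² + 38r_C2 − 1008 = 0  ⇒  r_C2 = 18 (r>0 drops 1)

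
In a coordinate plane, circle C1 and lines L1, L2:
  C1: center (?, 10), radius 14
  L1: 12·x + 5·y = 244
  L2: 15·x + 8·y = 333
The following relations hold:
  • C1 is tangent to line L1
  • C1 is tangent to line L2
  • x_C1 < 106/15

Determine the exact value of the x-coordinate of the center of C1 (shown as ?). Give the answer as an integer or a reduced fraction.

1

1. [C1‖L1]  x_C1² − (97/3)x_C1 + 94/3 = 0  ⇒  x_C1 = 1 or 94/3
2. [C1‖L2]  x_C1² − (506/15)x_C1 + 491/15 = 0  ⇒  x_C1 = 1 or 491/15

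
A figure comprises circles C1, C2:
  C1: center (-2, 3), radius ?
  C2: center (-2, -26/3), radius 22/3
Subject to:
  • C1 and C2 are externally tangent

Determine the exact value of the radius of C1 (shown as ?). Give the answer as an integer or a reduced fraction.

13/3

1. [ext C1·C2]  r_C1² + (44/3)r_C1 − 247/3 = 0  ⇒  r_C1 = 13/3 (r>0 drops 1)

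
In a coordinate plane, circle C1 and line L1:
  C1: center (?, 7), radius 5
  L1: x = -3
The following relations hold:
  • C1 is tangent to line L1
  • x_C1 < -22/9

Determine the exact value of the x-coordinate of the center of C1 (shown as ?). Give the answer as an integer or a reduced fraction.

-8

1. [C1‖L1]  x_C1² + 6x_C1 − 16 = 0  ⇒  x_C1 = -8 or 2
2. given x_C1 < -22/9: keep -8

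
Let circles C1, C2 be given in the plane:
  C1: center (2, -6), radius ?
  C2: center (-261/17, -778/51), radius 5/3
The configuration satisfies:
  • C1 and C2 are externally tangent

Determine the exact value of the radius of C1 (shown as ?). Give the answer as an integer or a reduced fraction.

1. [ext C1·C2]  r_C1² + (10/3)r_C1 − 384 = 0  ⇒  r_C1 = 18 (r>0 drops 1)

18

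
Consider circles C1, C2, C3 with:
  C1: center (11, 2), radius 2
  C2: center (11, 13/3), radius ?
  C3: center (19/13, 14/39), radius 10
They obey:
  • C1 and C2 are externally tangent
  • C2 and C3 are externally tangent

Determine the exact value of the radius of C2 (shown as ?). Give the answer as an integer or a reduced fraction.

1/3

1. [ext C1·C2]  r_C2² + 4r_C2 − 13/9 = 0  ⇒  r_C2 = 1/3 (r>0 drops 1)
2. [ext C2·C3]  r_C2² + 20r_C2 − 61/9 = 0  ⇒  r_C2 = 1/3 (r>0 drops 1)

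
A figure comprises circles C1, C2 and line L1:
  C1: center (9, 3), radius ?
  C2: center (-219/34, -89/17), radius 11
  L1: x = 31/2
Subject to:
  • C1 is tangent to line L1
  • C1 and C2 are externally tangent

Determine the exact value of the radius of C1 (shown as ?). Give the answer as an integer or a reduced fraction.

13/2

1. [C1‖L1]  r_C1² − 169/4 = 0  ⇒  r_C1 = 13/2 (r>0 drops 1)
2. [ext C1·C2]  r_C1² + 22r_C1 − 741/4 = 0  ⇒  r_C1 = 13/2 (r>0 drops 1)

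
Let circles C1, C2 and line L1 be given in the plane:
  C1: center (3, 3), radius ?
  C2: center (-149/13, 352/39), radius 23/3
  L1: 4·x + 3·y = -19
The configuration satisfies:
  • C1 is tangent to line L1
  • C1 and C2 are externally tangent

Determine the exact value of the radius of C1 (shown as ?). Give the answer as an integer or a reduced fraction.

1. [C1‖L1]  r_C1² − 64 = 0  ⇒  r_C1 = 8 (r>0 drops 1)
2. [ext C1·C2]  r_C1² + (46/3)r_C1 − 560/3 = 0  ⇒  r_C1 = 8 (r>0 drops 1)

8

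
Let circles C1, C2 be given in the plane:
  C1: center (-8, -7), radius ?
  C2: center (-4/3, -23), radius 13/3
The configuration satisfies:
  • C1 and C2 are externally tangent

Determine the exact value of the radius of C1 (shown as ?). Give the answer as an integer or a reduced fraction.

13

1. [ext C1·C2]  r_C1² + (26/3)r_C1 − 845/3 = 0  ⇒  r_C1 = 13 (r>0 drops 1)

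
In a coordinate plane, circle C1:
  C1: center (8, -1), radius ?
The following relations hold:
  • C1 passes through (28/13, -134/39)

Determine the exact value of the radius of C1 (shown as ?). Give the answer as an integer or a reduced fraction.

1. [C1∋P]  r_C1² − 361/9 = 0  ⇒  r_C1 = 19/3 (r>0 drops 1)

19/3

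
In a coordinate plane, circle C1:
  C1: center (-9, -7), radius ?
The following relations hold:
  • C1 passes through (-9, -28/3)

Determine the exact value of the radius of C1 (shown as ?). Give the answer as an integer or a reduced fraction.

7/3

1. [C1∋P]  r_C1² − 49/9 = 0  ⇒  r_C1 = 7/3 (r>0 drops 1)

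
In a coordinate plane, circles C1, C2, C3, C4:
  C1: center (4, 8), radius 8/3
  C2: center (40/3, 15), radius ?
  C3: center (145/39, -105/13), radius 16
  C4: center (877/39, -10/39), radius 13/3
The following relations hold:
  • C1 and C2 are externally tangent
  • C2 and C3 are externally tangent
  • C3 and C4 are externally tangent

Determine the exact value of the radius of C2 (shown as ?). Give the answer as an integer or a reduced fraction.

9

1. [ext C1·C2]  r_C2² + (16/3)r_C2 − 129 = 0  ⇒  r_C2 = 9 (r>0 drops 1)
2. [ext C2·C3]  r_C2² + 32r_C2 − 369 = 0  ⇒  r_C2 = 9 (r>0 drops 1)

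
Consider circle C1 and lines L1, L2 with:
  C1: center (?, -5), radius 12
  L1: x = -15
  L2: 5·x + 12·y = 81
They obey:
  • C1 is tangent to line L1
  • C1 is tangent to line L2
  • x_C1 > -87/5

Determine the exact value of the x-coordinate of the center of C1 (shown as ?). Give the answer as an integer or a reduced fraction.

1. [C1‖L1]  x_C1² + 30x_C1 + 81 = 0  ⇒  x_C1 = -27 or -3
2. [C1‖L2]  x_C1² − (282/5)x_C1 − 891/5 = 0  ⇒  x_C1 = -3 or 297/5

-3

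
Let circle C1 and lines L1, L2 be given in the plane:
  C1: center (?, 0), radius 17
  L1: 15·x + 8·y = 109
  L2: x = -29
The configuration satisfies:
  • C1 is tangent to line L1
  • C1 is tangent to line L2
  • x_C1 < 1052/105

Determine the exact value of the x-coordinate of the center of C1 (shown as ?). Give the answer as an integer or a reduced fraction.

-12

1. [C1‖L1]  x_C1² − (218/15)x_C1 − 1592/5 = 0  ⇒  x_C1 = -12 or 398/15
2. [C1‖L2]  x_C1² + 58x_C1 + 552 = 0  ⇒  x_C1 = -46 or -12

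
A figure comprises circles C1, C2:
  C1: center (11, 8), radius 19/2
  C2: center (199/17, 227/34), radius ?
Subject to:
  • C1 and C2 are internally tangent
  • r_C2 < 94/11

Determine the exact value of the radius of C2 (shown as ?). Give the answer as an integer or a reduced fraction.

8

1. [int C1,C2]  r_C2² − 19r_C2 + 88 = 0  ⇒  r_C2 = 8 or 11
2. given r_C2 < 94/11: keep 8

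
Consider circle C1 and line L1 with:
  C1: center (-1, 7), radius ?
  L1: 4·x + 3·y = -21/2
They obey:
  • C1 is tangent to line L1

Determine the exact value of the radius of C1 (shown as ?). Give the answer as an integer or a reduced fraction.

11/2

1. [C1‖L1]  r_C1² − 121/4 = 0  ⇒  r_C1 = 11/2 (r>0 drops 1)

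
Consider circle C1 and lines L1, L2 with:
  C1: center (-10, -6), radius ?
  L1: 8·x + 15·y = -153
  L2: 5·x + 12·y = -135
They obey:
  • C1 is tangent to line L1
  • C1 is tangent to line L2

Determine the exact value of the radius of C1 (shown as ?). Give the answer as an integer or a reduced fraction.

1. [C1‖L1]  r_C1² − 1 = 0  ⇒  r_C1 = 1 (r>0 drops 1)
2. [C1‖L2]  r_C1² − 1 = 0  ⇒  r_C1 = 1 (r>0 drops 1)

1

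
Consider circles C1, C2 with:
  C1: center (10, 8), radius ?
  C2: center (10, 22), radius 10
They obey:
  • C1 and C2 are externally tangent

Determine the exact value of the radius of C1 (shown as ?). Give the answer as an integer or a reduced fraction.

4

1. [ext C1·C2]  r_C1² + 20r_C1 − 96 = 0  ⇒  r_C1 = 4 (r>0 drops 1)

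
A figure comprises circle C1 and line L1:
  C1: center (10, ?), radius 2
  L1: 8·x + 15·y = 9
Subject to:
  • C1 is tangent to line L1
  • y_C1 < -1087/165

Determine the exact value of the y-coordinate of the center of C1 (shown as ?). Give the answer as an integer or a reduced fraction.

1. [C1‖L1]  y_C1² + (142/15)y_C1 + 259/15 = 0  ⇒  y_C1 = -7 or -37/15
2. given y_C1 < -1087/165: keep -7

-7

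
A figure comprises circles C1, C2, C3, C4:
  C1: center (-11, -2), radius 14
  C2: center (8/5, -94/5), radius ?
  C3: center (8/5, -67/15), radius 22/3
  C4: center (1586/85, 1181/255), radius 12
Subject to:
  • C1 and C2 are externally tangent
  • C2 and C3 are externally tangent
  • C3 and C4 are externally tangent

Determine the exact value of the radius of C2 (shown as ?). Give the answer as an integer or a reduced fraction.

1. [ext C1·C2]  r_C2² + 28r_C2 − 245 = 0  ⇒  r_C2 = 7 (r>0 drops 1)
2. [ext C2·C3]  r_C2² + (44/3)r_C2 − 455/3 = 0  ⇒  r_C2 = 7 (r>0 drops 1)

7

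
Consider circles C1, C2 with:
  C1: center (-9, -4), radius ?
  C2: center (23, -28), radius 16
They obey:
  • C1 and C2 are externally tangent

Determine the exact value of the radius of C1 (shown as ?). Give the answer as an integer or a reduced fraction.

24

1. [ext C1·C2]  r_C1² + 32r_C1 − 1344 = 0  ⇒  r_C1 = 24 (r>0 drops 1)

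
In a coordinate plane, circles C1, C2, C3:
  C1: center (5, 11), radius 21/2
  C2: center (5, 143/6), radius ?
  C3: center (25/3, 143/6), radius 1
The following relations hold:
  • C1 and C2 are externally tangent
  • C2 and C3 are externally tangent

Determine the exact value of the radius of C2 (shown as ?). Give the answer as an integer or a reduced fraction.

7/3

1. [ext C1·C2]  r_C2² + 21r_C2 − 490/9 = 0  ⇒  r_C2 = 7/3 (r>0 drops 1)
2. [ext C2·C3]  r_C2² + 2r_C2 − 91/9 = 0  ⇒  r_C2 = 7/3 (r>0 drops 1)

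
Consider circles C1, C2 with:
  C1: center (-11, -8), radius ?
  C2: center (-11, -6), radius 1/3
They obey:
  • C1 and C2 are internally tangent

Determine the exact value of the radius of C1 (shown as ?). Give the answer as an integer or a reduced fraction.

1. [int C1,C2]  r_C1² − (2/3)r_C1 − 35/9 = 0  ⇒  r_C1 = 7/3 (r>0 drops 1)

7/3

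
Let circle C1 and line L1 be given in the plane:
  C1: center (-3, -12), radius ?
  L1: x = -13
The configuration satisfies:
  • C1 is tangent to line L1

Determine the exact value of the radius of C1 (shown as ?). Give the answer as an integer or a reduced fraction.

10

1. [C1‖L1]  r_C1² − 100 = 0  ⇒  r_C1 = 10 (r>0 drops 1)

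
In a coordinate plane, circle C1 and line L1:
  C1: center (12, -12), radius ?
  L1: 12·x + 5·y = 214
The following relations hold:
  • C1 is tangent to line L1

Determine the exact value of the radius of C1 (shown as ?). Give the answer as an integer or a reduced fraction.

10

1. [C1‖L1]  r_C1² − 100 = 0  ⇒  r_C1 = 10 (r>0 drops 1)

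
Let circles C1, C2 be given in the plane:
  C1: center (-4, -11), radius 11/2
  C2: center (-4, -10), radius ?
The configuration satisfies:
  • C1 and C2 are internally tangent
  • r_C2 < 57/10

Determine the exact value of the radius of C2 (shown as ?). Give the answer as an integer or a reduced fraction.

1. [int C1,C2]  r_C2² − 11r_C2 + 117/4 = 0  ⇒  r_C2 = 9/2 or 13/2
2. given r_C2 < 57/10: keep 9/2

9/2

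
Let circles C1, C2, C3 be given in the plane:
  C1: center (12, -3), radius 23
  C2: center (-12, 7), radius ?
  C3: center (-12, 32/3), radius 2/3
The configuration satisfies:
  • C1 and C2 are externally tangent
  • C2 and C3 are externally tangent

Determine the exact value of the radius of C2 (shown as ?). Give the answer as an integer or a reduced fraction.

3

1. [ext C1·C2]  r_C2² + 46r_C2 − 147 = 0  ⇒  r_C2 = 3 (r>0 drops 1)
2. [ext C2·C3]  r_C2² + (4/3)r_C2 − 13 = 0  ⇒  r_C2 = 3 (r>0 drops 1)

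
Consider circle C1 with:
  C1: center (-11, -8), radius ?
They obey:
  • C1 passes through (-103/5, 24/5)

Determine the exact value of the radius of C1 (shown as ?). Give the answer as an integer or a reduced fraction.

16

1. [C1∋P]  r_C1² − 256 = 0  ⇒  r_C1 = 16 (r>0 drops 1)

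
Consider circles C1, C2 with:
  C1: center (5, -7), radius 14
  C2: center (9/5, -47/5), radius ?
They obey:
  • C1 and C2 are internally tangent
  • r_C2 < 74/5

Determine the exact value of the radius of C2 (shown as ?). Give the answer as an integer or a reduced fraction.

10

1. [int C1,C2]  r_C2² − 28r_C2 + 180 = 0  ⇒  r_C2 = 10 or 18
2. given r_C2 < 74/5: keep 10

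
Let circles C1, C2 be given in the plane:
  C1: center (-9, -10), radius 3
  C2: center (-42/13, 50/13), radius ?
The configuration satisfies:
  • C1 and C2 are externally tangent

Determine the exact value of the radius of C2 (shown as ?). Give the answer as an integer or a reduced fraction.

12

1. [ext C1·C2]  r_C2² + 6r_C2 − 216 = 0  ⇒  r_C2 = 12 (r>0 drops 1)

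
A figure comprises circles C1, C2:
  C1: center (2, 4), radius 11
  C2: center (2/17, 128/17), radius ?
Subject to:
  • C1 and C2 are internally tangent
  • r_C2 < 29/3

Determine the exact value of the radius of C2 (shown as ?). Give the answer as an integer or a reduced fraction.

1. [int C1,C2]  r_C2² − 22r_C2 + 105 = 0  ⇒  r_C2 = 7 or 15
2. given r_C2 < 29/3: keep 7

7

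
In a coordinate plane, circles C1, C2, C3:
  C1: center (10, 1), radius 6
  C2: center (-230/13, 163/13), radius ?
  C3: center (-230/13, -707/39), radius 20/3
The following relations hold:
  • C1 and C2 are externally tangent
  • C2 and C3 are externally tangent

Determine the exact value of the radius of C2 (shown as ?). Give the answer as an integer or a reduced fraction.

24

1. [ext C1·C2]  r_C2² + 12r_C2 − 864 = 0  ⇒  r_C2 = 24 (r>0 drops 1)
2. [ext C2·C3]  r_C2² + (40/3)r_C2 − 896 = 0  ⇒  r_C2 = 24 (r>0 drops 1)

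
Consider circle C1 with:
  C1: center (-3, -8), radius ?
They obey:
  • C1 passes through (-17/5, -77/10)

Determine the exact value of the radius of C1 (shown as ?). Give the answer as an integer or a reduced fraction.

1. [C1∋P]  r_C1² − 1/4 = 0  ⇒  r_C1 = 1/2 (r>0 drops 1)

1/2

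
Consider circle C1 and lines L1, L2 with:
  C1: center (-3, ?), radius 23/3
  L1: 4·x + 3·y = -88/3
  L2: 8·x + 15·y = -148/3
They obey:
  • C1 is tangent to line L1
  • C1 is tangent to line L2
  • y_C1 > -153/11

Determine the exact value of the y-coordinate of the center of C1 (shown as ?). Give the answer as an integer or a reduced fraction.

7

1. [C1‖L1]  y_C1² + (104/9)y_C1 − 1169/9 = 0  ⇒  y_C1 = -167/9 or 7
2. [C1‖L2]  y_C1² + (152/45)y_C1 − 3269/45 = 0  ⇒  y_C1 = -467/45 or 7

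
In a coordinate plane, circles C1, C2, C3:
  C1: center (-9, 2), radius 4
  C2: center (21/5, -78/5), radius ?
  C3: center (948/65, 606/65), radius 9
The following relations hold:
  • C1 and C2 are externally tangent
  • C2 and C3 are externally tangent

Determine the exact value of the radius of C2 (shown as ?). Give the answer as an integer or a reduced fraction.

1. [ext C1·C2]  r_C2² + 8r_C2 − 468 = 0  ⇒  r_C2 = 18 (r>0 drops 1)
2. [ext C2·C3]  r_C2² + 18r_C2 − 648 = 0  ⇒  r_C2 = 18 (r>0 drops 1)

18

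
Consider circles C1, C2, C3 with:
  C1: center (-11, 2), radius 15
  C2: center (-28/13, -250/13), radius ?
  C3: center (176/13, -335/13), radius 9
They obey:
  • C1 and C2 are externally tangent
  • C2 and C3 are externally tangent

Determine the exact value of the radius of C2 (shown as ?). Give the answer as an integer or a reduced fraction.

1. [ext C1·C2]  r_C2² + 30r_C2 − 304 = 0  ⇒  r_C2 = 8 (r>0 drops 1)
2. [ext C2·C3]  r_C2² + 18r_C2 − 208 = 0  ⇒  r_C2 = 8 (r>0 drops 1)

8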